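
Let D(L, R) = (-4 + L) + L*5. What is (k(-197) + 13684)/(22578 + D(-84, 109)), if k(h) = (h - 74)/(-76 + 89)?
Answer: 177621/286910 ≈ 0.61908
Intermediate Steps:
D(L, R) = -4 + 6*L (D(L, R) = (-4 + L) + 5*L = -4 + 6*L)
k(h) = -74/13 + h/13 (k(h) = (-74 + h)/13 = (-74 + h)*(1/13) = -74/13 + h/13)
(k(-197) + 13684)/(22578 + D(-84, 109)) = ((-74/13 + (1/13)*(-197)) + 13684)/(22578 + (-4 + 6*(-84))) = ((-74/13 - 197/13) + 13684)/(22578 + (-4 - 504)) = (-271/13 + 13684)/(22578 - 508) = (177621/13)/22070 = (177621/13)*(1/22070) = 177621/286910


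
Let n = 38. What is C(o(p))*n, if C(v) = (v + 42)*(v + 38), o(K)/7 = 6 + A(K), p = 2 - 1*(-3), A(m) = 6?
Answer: 584136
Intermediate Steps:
p = 5 (p = 2 + 3 = 5)
o(K) = 84 (o(K) = 7*(6 + 6) = 7*12 = 84)
C(v) = (38 + v)*(42 + v) (C(v) = (42 + v)*(38 + v) = (38 + v)*(42 + v))
C(o(p))*n = (1596 + 84**2 + 80*84)*38 = (1596 + 7056 + 6720)*38 = 15372*38 = 584136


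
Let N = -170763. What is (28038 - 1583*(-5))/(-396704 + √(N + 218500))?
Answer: -14262698912/157374015879 - 35953*√47737/157374015879 ≈ -0.090679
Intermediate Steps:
(28038 - 1583*(-5))/(-396704 + √(N + 218500)) = (28038 - 1583*(-5))/(-396704 + √(-170763 + 218500)) = (28038 + 7915)/(-396704 + √47737) = 35953/(-396704 + √47737)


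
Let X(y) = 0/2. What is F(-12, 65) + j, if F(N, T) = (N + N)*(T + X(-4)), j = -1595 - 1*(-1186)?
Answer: -1969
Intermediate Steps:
j = -409 (j = -1595 + 1186 = -409)
X(y) = 0 (X(y) = 0*(½) = 0)
F(N, T) = 2*N*T (F(N, T) = (N + N)*(T + 0) = (2*N)*T = 2*N*T)
F(-12, 65) + j = 2*(-12)*65 - 409 = -1560 - 409 = -1969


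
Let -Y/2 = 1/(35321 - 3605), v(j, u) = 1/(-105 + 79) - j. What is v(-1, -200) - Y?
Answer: 99119/103077 ≈ 0.96160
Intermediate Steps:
v(j, u) = -1/26 - j (v(j, u) = 1/(-26) - j = -1/26 - j)
Y = -1/15858 (Y = -2/(35321 - 3605) = -2/31716 = -2*1/31716 = -1/15858 ≈ -6.3060e-5)
v(-1, -200) - Y = (-1/26 - 1*(-1)) - 1*(-1/15858) = (-1/26 + 1) + 1/15858 = 25/26 + 1/15858 = 99119/103077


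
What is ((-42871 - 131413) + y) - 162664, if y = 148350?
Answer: -188598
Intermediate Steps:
((-42871 - 131413) + y) - 162664 = ((-42871 - 131413) + 148350) - 162664 = (-174284 + 148350) - 162664 = -25934 - 162664 = -188598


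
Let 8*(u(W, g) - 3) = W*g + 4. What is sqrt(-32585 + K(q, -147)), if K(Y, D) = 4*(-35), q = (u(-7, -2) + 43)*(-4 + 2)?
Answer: 5*I*sqrt(1309) ≈ 180.9*I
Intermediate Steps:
u(W, g) = 7/2 + W*g/8 (u(W, g) = 3 + (W*g + 4)/8 = 3 + (4 + W*g)/8 = 3 + (1/2 + W*g/8) = 7/2 + W*g/8)
q = -193/2 (q = ((7/2 + (1/8)*(-7)*(-2)) + 43)*(-4 + 2) = ((7/2 + 7/4) + 43)*(-2) = (21/4 + 43)*(-2) = (193/4)*(-2) = -193/2 ≈ -96.500)
K(Y, D) = -140
sqrt(-32585 + K(q, -147)) = sqrt(-32585 - 140) = sqrt(-32725) = 5*I*sqrt(1309)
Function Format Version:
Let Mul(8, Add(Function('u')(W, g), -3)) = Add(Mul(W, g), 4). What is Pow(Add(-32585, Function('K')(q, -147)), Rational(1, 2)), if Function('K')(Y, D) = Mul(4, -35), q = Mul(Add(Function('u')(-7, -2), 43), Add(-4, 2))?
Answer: Mul(5, I, Pow(1309, Rational(1, 2))) ≈ Mul(180.90, I)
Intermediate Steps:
Function('u')(W, g) = Add(Rational(7, 2), Mul(Rational(1, 8), W, g)) (Function('u')(W, g) = Add(3, Mul(Rational(1, 8), Add(Mul(W, g), 4))) = Add(3, Mul(Rational(1, 8), Add(4, Mul(W, g)))) = Add(3, Add(Rational(1, 2), Mul(Rational(1, 8), W, g))) = Add(Rational(7, 2), Mul(Rational(1, 8), W, g)))
q = Rational(-193, 2) (q = Mul(Add(Add(Rational(7, 2), Mul(Rational(1, 8), -7, -2)), 43), Add(-4, 2)) = Mul(Add(Add(Rational(7, 2), Rational(7, 4)), 43), -2) = Mul(Add(Rational(21, 4), 43), -2) = Mul(Rational(193, 4), -2) = Rational(-193, 2) ≈ -96.500)
Function('K')(Y, D) = -140
Pow(Add(-32585, Function('K')(q, -147)), Rational(1, 2)) = Pow(Add(-32585, -140), Rational(1, 2)) = Pow(-32725, Rational(1, 2)) = Mul(5, I, Pow(1309, Rational(1, 2)))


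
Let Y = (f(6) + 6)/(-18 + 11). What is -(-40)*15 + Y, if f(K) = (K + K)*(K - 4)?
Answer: 4170/7 ≈ 595.71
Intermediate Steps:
f(K) = 2*K*(-4 + K) (f(K) = (2*K)*(-4 + K) = 2*K*(-4 + K))
Y = -30/7 (Y = (2*6*(-4 + 6) + 6)/(-18 + 11) = (2*6*2 + 6)/(-7) = (24 + 6)*(-⅐) = 30*(-⅐) = -30/7 ≈ -4.2857)
-(-40)*15 + Y = -(-40)*15 - 30/7 = -40*(-15) - 30/7 = 600 - 30/7 = 4170/7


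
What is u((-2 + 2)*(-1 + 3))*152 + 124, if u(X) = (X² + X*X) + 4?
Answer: 732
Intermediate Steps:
u(X) = 4 + 2*X² (u(X) = (X² + X²) + 4 = 2*X² + 4 = 4 + 2*X²)
u((-2 + 2)*(-1 + 3))*152 + 124 = (4 + 2*((-2 + 2)*(-1 + 3))²)*152 + 124 = (4 + 2*(0*2)²)*152 + 124 = (4 + 2*0²)*152 + 124 = (4 + 2*0)*152 + 124 = (4 + 0)*152 + 124 = 4*152 + 124 = 608 + 124 = 732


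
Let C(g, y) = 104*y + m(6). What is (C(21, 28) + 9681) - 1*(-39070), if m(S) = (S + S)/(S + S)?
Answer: 51664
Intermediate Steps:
m(S) = 1 (m(S) = (2*S)/((2*S)) = (2*S)*(1/(2*S)) = 1)
C(g, y) = 1 + 104*y (C(g, y) = 104*y + 1 = 1 + 104*y)
(C(21, 28) + 9681) - 1*(-39070) = ((1 + 104*28) + 9681) - 1*(-39070) = ((1 + 2912) + 9681) + 39070 = (2913 + 9681) + 39070 = 12594 + 39070 = 51664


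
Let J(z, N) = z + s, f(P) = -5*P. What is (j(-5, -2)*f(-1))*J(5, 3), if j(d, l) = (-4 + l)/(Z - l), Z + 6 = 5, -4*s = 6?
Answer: -105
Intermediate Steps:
s = -3/2 (s = -¼*6 = -3/2 ≈ -1.5000)
Z = -1 (Z = -6 + 5 = -1)
J(z, N) = -3/2 + z (J(z, N) = z - 3/2 = -3/2 + z)
j(d, l) = (-4 + l)/(-1 - l)
(j(-5, -2)*f(-1))*J(5, 3) = (((4 - 1*(-2))/(1 - 2))*(-5*(-1)))*(-3/2 + 5) = (((4 + 2)/(-1))*5)*(7/2) = (-1*6*5)*(7/2) = -6*5*(7/2) = -30*7/2 = -105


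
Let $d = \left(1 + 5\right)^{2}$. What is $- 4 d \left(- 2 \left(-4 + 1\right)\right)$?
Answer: $-864$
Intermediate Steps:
$d = 36$ ($d = 6^{2} = 36$)
$- 4 d \left(- 2 \left(-4 + 1\right)\right) = \left(-4\right) 36 \left(- 2 \left(-4 + 1\right)\right) = - 144 \left(\left(-2\right) \left(-3\right)\right) = \left(-144\right) 6 = -864$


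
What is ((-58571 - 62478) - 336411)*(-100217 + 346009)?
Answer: -112440008320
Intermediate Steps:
((-58571 - 62478) - 336411)*(-100217 + 346009) = (-121049 - 336411)*245792 = -457460*245792 = -112440008320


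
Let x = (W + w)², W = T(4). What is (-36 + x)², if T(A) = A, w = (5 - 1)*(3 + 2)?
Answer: 291600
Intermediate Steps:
w = 20 (w = 4*5 = 20)
W = 4
x = 576 (x = (4 + 20)² = 24² = 576)
(-36 + x)² = (-36 + 576)² = 540² = 291600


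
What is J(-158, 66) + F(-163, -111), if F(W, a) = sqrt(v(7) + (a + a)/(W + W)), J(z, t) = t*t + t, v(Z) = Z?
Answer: 4422 + 2*sqrt(51019)/163 ≈ 4424.8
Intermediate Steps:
J(z, t) = t + t**2 (J(z, t) = t**2 + t = t + t**2)
F(W, a) = sqrt(7 + a/W) (F(W, a) = sqrt(7 + (a + a)/(W + W)) = sqrt(7 + (2*a)/((2*W))) = sqrt(7 + (2*a)*(1/(2*W))) = sqrt(7 + a/W))
J(-158, 66) + F(-163, -111) = 66*(1 + 66) + sqrt(7 - 111/(-163)) = 66*67 + sqrt(7 - 111*(-1/163)) = 4422 + sqrt(7 + 111/163) = 4422 + sqrt(1252/163) = 4422 + 2*sqrt(51019)/163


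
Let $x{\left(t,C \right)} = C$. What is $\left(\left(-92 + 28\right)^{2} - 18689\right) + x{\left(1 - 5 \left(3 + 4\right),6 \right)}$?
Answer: $-14587$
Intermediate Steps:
$\left(\left(-92 + 28\right)^{2} - 18689\right) + x{\left(1 - 5 \left(3 + 4\right),6 \right)} = \left(\left(-92 + 28\right)^{2} - 18689\right) + 6 = \left(\left(-64\right)^{2} - 18689\right) + 6 = \left(4096 - 18689\right) + 6 = -14593 + 6 = -14587$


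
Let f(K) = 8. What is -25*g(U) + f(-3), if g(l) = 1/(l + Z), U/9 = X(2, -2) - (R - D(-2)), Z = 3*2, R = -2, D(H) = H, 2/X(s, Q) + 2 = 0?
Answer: 49/3 ≈ 16.333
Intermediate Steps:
X(s, Q) = -1 (X(s, Q) = 2/(-2 + 0) = 2/(-2) = 2*(-½) = -1)
Z = 6
U = -9 (U = 9*(-1 - (-2 - 1*(-2))) = 9*(-1 - (-2 + 2)) = 9*(-1 - 1*0) = 9*(-1 + 0) = 9*(-1) = -9)
g(l) = 1/(6 + l) (g(l) = 1/(l + 6) = 1/(6 + l))
-25*g(U) + f(-3) = -25/(6 - 9) + 8 = -25/(-3) + 8 = -25*(-⅓) + 8 = 25/3 + 8 = 49/3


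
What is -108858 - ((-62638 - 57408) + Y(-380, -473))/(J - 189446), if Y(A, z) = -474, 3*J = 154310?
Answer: -11267655396/103507 ≈ -1.0886e+5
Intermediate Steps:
J = 154310/3 (J = (1/3)*154310 = 154310/3 ≈ 51437.)
-108858 - ((-62638 - 57408) + Y(-380, -473))/(J - 189446) = -108858 - ((-62638 - 57408) - 474)/(154310/3 - 189446) = -108858 - (-120046 - 474)/(-414028/3) = -108858 - (-120520)*(-3)/414028 = -108858 - 1*90390/103507 = -108858 - 90390/103507 = -11267655396/103507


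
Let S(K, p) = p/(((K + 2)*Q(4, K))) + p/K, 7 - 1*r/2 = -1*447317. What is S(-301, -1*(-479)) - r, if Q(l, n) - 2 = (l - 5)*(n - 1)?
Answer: -24477340990371/27359696 ≈ -8.9465e+5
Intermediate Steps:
Q(l, n) = 2 + (-1 + n)*(-5 + l) (Q(l, n) = 2 + (l - 5)*(n - 1) = 2 + (-5 + l)*(-1 + n) = 2 + (-1 + n)*(-5 + l))
r = 894648 (r = 14 - (-2)*447317 = 14 - 2*(-447317) = 14 + 894634 = 894648)
S(K, p) = p/K + p/((2 + K)*(3 - K)) (S(K, p) = p/(((K + 2)*(7 - 1*4 - 5*K + 4*K))) + p/K = p/(((2 + K)*(7 - 4 - 5*K + 4*K))) + p/K = p/(((2 + K)*(3 - K))) + p/K = p*(1/((2 + K)*(3 - K))) + p/K = p/((2 + K)*(3 - K)) + p/K = p/K + p/((2 + K)*(3 - K)))
S(-301, -1*(-479)) - r = -1*(-479)*(-6 - 301 - 301*(-3 - 301))/(-301*(-3 - 301)*(2 - 301)) - 1*894648 = 479*(-1/301)*(-6 - 301 - 301*(-304))/(-304*(-299)) - 894648 = 479*(-1/301)*(-1/304)*(-1/299)*(-6 - 301 + 91504) - 894648 = 479*(-1/301)*(-1/304)*(-1/299)*91197 - 894648 = -43683363/27359696 - 894648 = -24477340990371/27359696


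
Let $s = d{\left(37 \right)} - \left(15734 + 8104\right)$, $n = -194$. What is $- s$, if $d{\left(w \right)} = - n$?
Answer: $23644$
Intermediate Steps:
$d{\left(w \right)} = 194$ ($d{\left(w \right)} = \left(-1\right) \left(-194\right) = 194$)
$s = -23644$ ($s = 194 - \left(15734 + 8104\right) = 194 - 23838 = -23644$)
$- s = \left(-1\right) \left(-23644\right) = 23644$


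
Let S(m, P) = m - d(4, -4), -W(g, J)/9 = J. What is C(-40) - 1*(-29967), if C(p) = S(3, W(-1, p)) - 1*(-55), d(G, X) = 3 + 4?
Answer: 30018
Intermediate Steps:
W(g, J) = -9*J
d(G, X) = 7
S(m, P) = -7 + m (S(m, P) = m - 1*7 = m - 7 = -7 + m)
C(p) = 51 (C(p) = (-7 + 3) - 1*(-55) = -4 + 55 = 51)
C(-40) - 1*(-29967) = 51 - 1*(-29967) = 51 + 29967 = 30018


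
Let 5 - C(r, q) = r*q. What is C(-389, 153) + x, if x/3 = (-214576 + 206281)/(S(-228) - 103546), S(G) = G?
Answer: 6176860913/103774 ≈ 59522.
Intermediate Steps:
C(r, q) = 5 - q*r (C(r, q) = 5 - r*q = 5 - q*r)
x = 24885/103774 (x = 3*((-214576 + 206281)/(-228 - 103546)) = 3*(-8295/(-103774)) = 3*(-8295*(-1/103774)) = 3*(8295/103774) = 24885/103774 ≈ 0.23980)
C(-389, 153) + x = (5 - 1*153*(-389)) + 24885/103774 = (5 + 59517) + 24885/103774 = 59522 + 24885/103774 = 6176860913/103774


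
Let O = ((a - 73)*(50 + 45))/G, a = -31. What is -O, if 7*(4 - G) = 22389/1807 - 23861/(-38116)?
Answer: 73283651168/15877249 ≈ 4615.6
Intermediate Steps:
G = 79386245/37086868 (G = 4 - (22389/1807 - 23861/(-38116))/7 = 4 - (22389*(1/1807) - 23861*(-1/38116))/7 = 4 - (22389/1807 + 23861/38116)/7 = 4 - ⅐*68961227/5298124 = 4 - 68961227/37086868 = 79386245/37086868 ≈ 2.1405)
O = -73283651168/15877249 (O = ((-31 - 73)*(50 + 45))/(79386245/37086868) = -104*95*(37086868/79386245) = -9880*37086868/79386245 = -73283651168/15877249 ≈ -4615.6)
-O = -1*(-73283651168/15877249) = 73283651168/15877249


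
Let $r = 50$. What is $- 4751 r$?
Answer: $-237550$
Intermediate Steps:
$- 4751 r = \left(-4751\right) 50 = -237550$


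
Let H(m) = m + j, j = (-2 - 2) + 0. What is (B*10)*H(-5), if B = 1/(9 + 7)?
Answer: -45/8 ≈ -5.6250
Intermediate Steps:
j = -4 (j = -4 + 0 = -4)
B = 1/16 ≈ 0.062500
H(m) = -4 + m (H(m) = m - 4 = -4 + m)
(B*10)*H(-5) = ((1/16)*10)*(-4 - 5) = (5/8)*(-9) = -45/8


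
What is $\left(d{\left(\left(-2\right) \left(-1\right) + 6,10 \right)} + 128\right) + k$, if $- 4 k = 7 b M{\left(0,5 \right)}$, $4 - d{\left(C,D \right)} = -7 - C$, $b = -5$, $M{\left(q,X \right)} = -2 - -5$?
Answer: $\frac{693}{4} \approx 173.25$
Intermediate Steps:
$M{\left(q,X \right)} = 3$ ($M{\left(q,X \right)} = -2 + 5 = 3$)
$d{\left(C,D \right)} = 11 + C$ ($d{\left(C,D \right)} = 4 - \left(-7 - C\right) = 4 + \left(7 + C\right) = 11 + C$)
$k = \frac{105}{4}$ ($k = - \frac{7 \left(-5\right) 3}{4} = - \frac{\left(-35\right) 3}{4} = \left(- \frac{1}{4}\right) \left(-105\right) = \frac{105}{4} \approx 26.25$)
$\left(d{\left(\left(-2\right) \left(-1\right) + 6,10 \right)} + 128\right) + k = \left(\left(11 + \left(\left(-2\right) \left(-1\right) + 6\right)\right) + 128\right) + \frac{105}{4} = \left(\left(11 + \left(2 + 6\right)\right) + 128\right) + \frac{105}{4} = \left(\left(11 + 8\right) + 128\right) + \frac{105}{4} = \left(19 + 128\right) + \frac{105}{4} = 147 + \frac{105}{4} = \frac{693}{4}$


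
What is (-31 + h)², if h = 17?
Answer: 196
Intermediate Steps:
(-31 + h)² = (-31 + 17)² = (-14)² = 196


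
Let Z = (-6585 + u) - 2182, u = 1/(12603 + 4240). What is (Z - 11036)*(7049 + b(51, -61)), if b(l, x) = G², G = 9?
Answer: -2378153946640/16843 ≈ -1.4120e+8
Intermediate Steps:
u = 1/16843 ≈ 5.9372e-5
Z = -147662580/16843 (Z = (-6585 + 1/16843) - 2182 = -110911154/16843 - 2182 = -147662580/16843 ≈ -8767.0)
b(l, x) = 81 (b(l, x) = 9² = 81)
(Z - 11036)*(7049 + b(51, -61)) = (-147662580/16843 - 11036)*(7049 + 81) = -333541928/16843*7130 = -2378153946640/16843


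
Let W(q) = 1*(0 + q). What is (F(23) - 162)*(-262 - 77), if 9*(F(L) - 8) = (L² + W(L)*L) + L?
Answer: 34465/3 ≈ 11488.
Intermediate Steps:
W(q) = q (W(q) = 1*q = q)
F(L) = 8 + L/9 + 2*L²/9 (F(L) = 8 + ((L² + L*L) + L)/9 = 8 + ((L² + L²) + L)/9 = 8 + (2*L² + L)/9 = 8 + (L + 2*L²)/9 = 8 + (L/9 + 2*L²/9) = 8 + L/9 + 2*L²/9)
(F(23) - 162)*(-262 - 77) = ((8 + (⅑)*23 + (2/9)*23²) - 162)*(-262 - 77) = ((8 + 23/9 + (2/9)*529) - 162)*(-339) = ((8 + 23/9 + 1058/9) - 162)*(-339) = (1153/9 - 162)*(-339) = -305/9*(-339) = 34465/3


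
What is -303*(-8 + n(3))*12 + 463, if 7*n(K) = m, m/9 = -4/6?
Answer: 228673/7 ≈ 32668.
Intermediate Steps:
m = -6 (m = 9*(-4/6) = 9*(-4*⅙) = 9*(-⅔) = -6)
n(K) = -6/7 (n(K) = (⅐)*(-6) = -6/7)
-303*(-8 + n(3))*12 + 463 = -303*(-8 - 6/7)*12 + 463 = -(-18786)*12/7 + 463 = -303*(-744/7) + 463 = 225432/7 + 463 = 228673/7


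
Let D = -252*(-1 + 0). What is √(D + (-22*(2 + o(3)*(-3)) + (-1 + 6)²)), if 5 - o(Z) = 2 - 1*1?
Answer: √497 ≈ 22.293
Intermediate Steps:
o(Z) = 4 (o(Z) = 5 - (2 - 1*1) = 5 - (2 - 1) = 5 - 1*1 = 5 - 1 = 4)
D = 252 (D = -252*(-1) = -84*(-3) = 252)
√(D + (-22*(2 + o(3)*(-3)) + (-1 + 6)²)) = √(252 + (-22*(2 + 4*(-3)) + (-1 + 6)²)) = √(252 + (-22*(2 - 12) + 5²)) = √(252 + (-22*(-10) + 25)) = √(252 + (220 + 25)) = √(252 + 245) = √497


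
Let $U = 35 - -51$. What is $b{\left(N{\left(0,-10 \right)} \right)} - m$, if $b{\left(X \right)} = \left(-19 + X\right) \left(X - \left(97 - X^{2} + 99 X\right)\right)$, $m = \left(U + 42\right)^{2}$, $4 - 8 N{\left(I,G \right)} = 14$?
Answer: $- \frac{1083649}{64} \approx -16932.0$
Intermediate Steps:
$N{\left(I,G \right)} = - \frac{5}{4}$ ($N{\left(I,G \right)} = \frac{1}{2} - \frac{7}{4} = - \frac{5}{4}$)
$U = 86$ ($U = 35 + 51 = 86$)
$m = 16384$ ($m = \left(86 + 42\right)^{2} = 128^{2} = 16384$)
$b{\left(X \right)} = \left(-19 + X\right) \left(-97 + X^{2} - 98 X\right)$ ($b{\left(X \right)} = \left(-19 + X\right) \left(X - \left(97 - X^{2} + 99 X\right)\right) = \left(-19 + X\right) \left(-97 + X^{2} - 98 X\right)$)
$b{\left(N{\left(0,-10 \right)} \right)} - m = \left(1843 + \left(- \frac{5}{4}\right)^{3} - 117 \left(- \frac{5}{4}\right)^{2} + 1765 \left(- \frac{5}{4}\right)\right) - 16384 = \left(1843 - \frac{125}{64} - \frac{2925}{16} - \frac{8825}{4}\right) - 16384 = - \frac{35073}{64} - 16384 = - \frac{1083649}{64}$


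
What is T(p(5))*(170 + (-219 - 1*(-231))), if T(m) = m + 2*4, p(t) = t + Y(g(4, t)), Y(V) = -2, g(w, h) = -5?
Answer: 2002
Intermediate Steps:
p(t) = -2 + t (p(t) = t - 2 = -2 + t)
T(m) = 8 + m (T(m) = m + 8 = 8 + m)
T(p(5))*(170 + (-219 - 1*(-231))) = (8 + (-2 + 5))*(170 + (-219 - 1*(-231))) = (8 + 3)*(170 + (-219 + 231)) = 11*(170 + 12) = 11*182 = 2002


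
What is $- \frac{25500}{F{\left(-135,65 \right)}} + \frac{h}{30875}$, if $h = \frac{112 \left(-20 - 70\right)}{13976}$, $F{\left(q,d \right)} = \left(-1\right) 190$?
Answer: $\frac{1447825998}{10787725} \approx 134.21$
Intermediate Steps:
$F{\left(q,d \right)} = -190$
$h = - \frac{1260}{1747}$ ($h = 112 \left(-90\right) \frac{1}{13976} = \left(-10080\right) \frac{1}{13976} = - \frac{1260}{1747} \approx -0.72124$)
$- \frac{25500}{F{\left(-135,65 \right)}} + \frac{h}{30875} = - \frac{25500}{-190} - \frac{1260}{1747 \cdot 30875} = \left(-25500\right) \left(- \frac{1}{190}\right) - \frac{252}{10787725} = \frac{2550}{19} - \frac{252}{10787725} = \frac{1447825998}{10787725}$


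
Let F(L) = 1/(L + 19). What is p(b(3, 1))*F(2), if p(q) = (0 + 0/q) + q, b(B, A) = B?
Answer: 1/7 ≈ 0.14286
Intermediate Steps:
p(q) = q (p(q) = (0 + 0) + q = 0 + q = q)
F(L) = 1/(19 + L)
p(b(3, 1))*F(2) = 3/(19 + 2) = 3/21 = 3*(1/21) = 1/7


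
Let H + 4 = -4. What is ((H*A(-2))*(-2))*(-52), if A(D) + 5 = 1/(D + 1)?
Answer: 4992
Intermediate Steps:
H = -8 (H = -4 - 4 = -8)
A(D) = -5 + 1/(1 + D) (A(D) = -5 + 1/(D + 1) = -5 + 1/(1 + D))
((H*A(-2))*(-2))*(-52) = (-8*(-4 - 5*(-2))/(1 - 2)*(-2))*(-52) = (-8*(-4 + 10)/(-1)*(-2))*(-52) = (-(-8)*6*(-2))*(-52) = (-8*(-6)*(-2))*(-52) = (48*(-2))*(-52) = -96*(-52) = 4992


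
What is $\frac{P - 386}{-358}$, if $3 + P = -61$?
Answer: $\frac{225}{179} \approx 1.257$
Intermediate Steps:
$P = -64$ ($P = -3 - 61 = -64$)
$\frac{P - 386}{-358} = \frac{-64 - 386}{-358} = \left(-450\right) \left(- \frac{1}{358}\right) = \frac{225}{179}$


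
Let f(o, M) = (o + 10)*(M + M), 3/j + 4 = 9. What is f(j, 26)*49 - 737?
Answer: 131359/5 ≈ 26272.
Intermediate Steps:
j = ⅗ (j = 3/(-4 + 9) = 3/5 = 3*(⅕) = ⅗ ≈ 0.60000)
f(o, M) = 2*M*(10 + o) (f(o, M) = (10 + o)*(2*M) = 2*M*(10 + o))
f(j, 26)*49 - 737 = (2*26*(10 + ⅗))*49 - 737 = (2*26*(53/5))*49 - 737 = (2756/5)*49 - 737 = 135044/5 - 737 = 131359/5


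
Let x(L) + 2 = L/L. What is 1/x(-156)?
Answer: -1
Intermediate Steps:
x(L) = -1 (x(L) = -2 + L/L = -2 + 1 = -1)
1/x(-156) = 1/(-1) = -1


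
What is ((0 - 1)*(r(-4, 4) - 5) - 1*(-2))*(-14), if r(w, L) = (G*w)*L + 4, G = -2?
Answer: 406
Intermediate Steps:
r(w, L) = 4 - 2*L*w (r(w, L) = (-2*w)*L + 4 = -2*L*w + 4 = 4 - 2*L*w)
((0 - 1)*(r(-4, 4) - 5) - 1*(-2))*(-14) = ((0 - 1)*((4 - 2*4*(-4)) - 5) - 1*(-2))*(-14) = (-((4 + 32) - 5) + 2)*(-14) = (-(36 - 5) + 2)*(-14) = (-1*31 + 2)*(-14) = (-31 + 2)*(-14) = -29*(-14) = 406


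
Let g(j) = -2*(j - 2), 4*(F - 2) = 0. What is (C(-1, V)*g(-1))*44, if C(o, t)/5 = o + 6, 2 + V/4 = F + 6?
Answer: 6600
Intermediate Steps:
F = 2 (F = 2 + (¼)*0 = 2 + 0 = 2)
g(j) = 4 - 2*j (g(j) = -2*(-2 + j) = 4 - 2*j)
V = 24 (V = -8 + 4*(2 + 6) = -8 + 4*8 = -8 + 32 = 24)
C(o, t) = 30 + 5*o (C(o, t) = 5*(o + 6) = 5*(6 + o) = 30 + 5*o)
(C(-1, V)*g(-1))*44 = ((30 + 5*(-1))*(4 - 2*(-1)))*44 = ((30 - 5)*(4 + 2))*44 = (25*6)*44 = 150*44 = 6600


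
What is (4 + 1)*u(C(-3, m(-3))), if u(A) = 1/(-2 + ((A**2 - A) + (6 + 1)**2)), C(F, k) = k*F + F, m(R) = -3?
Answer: 5/77 ≈ 0.064935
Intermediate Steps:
C(F, k) = F + F*k (C(F, k) = F*k + F = F + F*k)
u(A) = 1/(47 + A**2 - A) (u(A) = 1/(-2 + ((A**2 - A) + 7**2)) = 1/(-2 + ((A**2 - A) + 49)) = 1/(-2 + (49 + A**2 - A)) = 1/(47 + A**2 - A))
(4 + 1)*u(C(-3, m(-3))) = (4 + 1)/(47 + (-3*(1 - 3))**2 - (-3)*(1 - 3)) = 5/(47 + (-3*(-2))**2 - (-3)*(-2)) = 5/(47 + 6**2 - 1*6) = 5/(47 + 36 - 6) = 5/77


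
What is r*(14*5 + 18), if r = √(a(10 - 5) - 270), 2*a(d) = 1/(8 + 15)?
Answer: 44*I*√571274/23 ≈ 1445.9*I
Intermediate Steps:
a(d) = 1/46 (a(d) = 1/(2*(8 + 15)) = (½)/23 = (½)*(1/23) = 1/46)
r = I*√571274/46 (r = √(1/46 - 270) = √(-12419/46) = I*√571274/46 ≈ 16.431*I)
r*(14*5 + 18) = (I*√571274/46)*(14*5 + 18) = (I*√571274/46)*(70 + 18) = (I*√571274/46)*88 = 44*I*√571274/23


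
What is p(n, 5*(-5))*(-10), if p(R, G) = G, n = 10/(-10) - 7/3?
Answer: 250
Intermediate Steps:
n = -10/3 (n = 10*(-⅒) - 7*⅓ = -1 - 7/3 = -10/3 ≈ -3.3333)
p(n, 5*(-5))*(-10) = (5*(-5))*(-10) = -25*(-10) = 250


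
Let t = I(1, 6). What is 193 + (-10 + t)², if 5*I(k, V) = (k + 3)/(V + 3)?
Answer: 589741/2025 ≈ 291.23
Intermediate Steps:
I(k, V) = (3 + k)/(5*(3 + V)) (I(k, V) = ((k + 3)/(V + 3))/5 = ((3 + k)/(3 + V))/5 = (3 + k)/(5*(3 + V)))
t = 4/45 (t = (3 + 1)/(5*(3 + 6)) = (⅕)*4/9 = (⅕)*(⅑)*4 = 4/45 ≈ 0.088889)
193 + (-10 + t)² = 193 + (-10 + 4/45)² = 193 + (-446/45)² = 193 + 198916/2025 = 589741/2025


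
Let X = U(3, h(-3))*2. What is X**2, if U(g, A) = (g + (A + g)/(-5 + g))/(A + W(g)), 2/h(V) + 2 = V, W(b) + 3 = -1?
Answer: 289/484 ≈ 0.59711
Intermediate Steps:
W(b) = -4 (W(b) = -3 - 1 = -4)
h(V) = 2/(-2 + V)
U(g, A) = (g + (A + g)/(-5 + g))/(-4 + A) (U(g, A) = (g + (A + g)/(-5 + g))/(A - 4) = (g + (A + g)/(-5 + g))/(-4 + A))
X = -17/22 (X = ((2/(-2 - 3) + 3**2 - 4*3)/(20 - 10/(-2 - 3) - 4*3 + (2/(-2 - 3))*3))*2 = ((2/(-5) + 9 - 12)/(20 - 10/(-5) - 12 + (2/(-5))*3))*2 = ((2*(-1/5) + 9 - 12)/(20 - 10*(-1)/5 - 12 + (2*(-1/5))*3))*2 = ((-2/5 + 9 - 12)/(20 - 5*(-2/5) - 12 - 2/5*3))*2 = (-17/5/(20 + 2 - 12 - 6/5))*2 = (-17/5/(44/5))*2 = ((5/44)*(-17/5))*2 = -17/44*2 = -17/22 ≈ -0.77273)
X**2 = (-17/22)**2 = 289/484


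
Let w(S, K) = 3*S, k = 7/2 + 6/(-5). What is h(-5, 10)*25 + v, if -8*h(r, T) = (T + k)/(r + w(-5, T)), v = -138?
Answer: -8709/64 ≈ -136.08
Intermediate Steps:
k = 23/10 (k = 7*(½) + 6*(-⅕) = 7/2 - 6/5 = 23/10 ≈ 2.3000)
h(r, T) = -(23/10 + T)/(8*(-15 + r)) (h(r, T) = -(T + 23/10)/(8*(r + 3*(-5))) = -(23/10 + T)/(8*(r - 15)) = -(23/10 + T)/(8*(-15 + r)))
h(-5, 10)*25 + v = ((-23 - 10*10)/(80*(-15 - 5)))*25 - 138 = ((1/80)*(-23 - 100)/(-20))*25 - 138 = ((1/80)*(-1/20)*(-123))*25 - 138 = (123/1600)*25 - 138 = 123/64 - 138 = -8709/64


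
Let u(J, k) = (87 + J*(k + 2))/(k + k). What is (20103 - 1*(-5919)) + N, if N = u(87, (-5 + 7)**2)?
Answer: 208785/8 ≈ 26098.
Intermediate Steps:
u(J, k) = (87 + J*(2 + k))/(2*k) (u(J, k) = (87 + J*(2 + k))/((2*k)) = (87 + J*(2 + k))*(1/(2*k)) = (87 + J*(2 + k))/(2*k))
N = 609/8 (N = (87 + 2*87 + 87*(-5 + 7)**2)/(2*((-5 + 7)**2)) = (87 + 174 + 87*2**2)/(2*(2**2)) = (1/2)*(87 + 174 + 87*4)/4 = (1/2)*(1/4)*(87 + 174 + 348) = (1/2)*(1/4)*609 = 609/8 ≈ 76.125)
(20103 - 1*(-5919)) + N = (20103 - 1*(-5919)) + 609/8 = (20103 + 5919) + 609/8 = 26022 + 609/8 = 208785/8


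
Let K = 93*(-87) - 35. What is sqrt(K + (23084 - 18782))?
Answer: 4*I*sqrt(239) ≈ 61.839*I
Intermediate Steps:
K = -8126 (K = -8091 - 35 = -8126)
sqrt(K + (23084 - 18782)) = sqrt(-8126 + (23084 - 18782)) = sqrt(-8126 + 4302) = sqrt(-3824) = 4*I*sqrt(239)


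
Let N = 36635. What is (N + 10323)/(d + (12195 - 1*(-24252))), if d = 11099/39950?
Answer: 1875972100/1456068749 ≈ 1.2884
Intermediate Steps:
d = 11099/39950 (d = 11099*(1/39950) = 11099/39950 ≈ 0.27782)
(N + 10323)/(d + (12195 - 1*(-24252))) = (36635 + 10323)/(11099/39950 + (12195 - 1*(-24252))) = 46958/(11099/39950 + (12195 + 24252)) = 46958/(11099/39950 + 36447) = 46958/(1456068749/39950) = 46958*(39950/1456068749) = 1875972100/1456068749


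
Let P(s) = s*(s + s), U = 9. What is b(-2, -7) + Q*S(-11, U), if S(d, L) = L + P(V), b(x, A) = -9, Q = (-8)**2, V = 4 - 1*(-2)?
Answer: 5175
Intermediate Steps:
V = 6 (V = 4 + 2 = 6)
P(s) = 2*s**2 (P(s) = s*(2*s) = 2*s**2)
Q = 64
S(d, L) = 72 + L (S(d, L) = L + 2*6**2 = L + 2*36 = L + 72 = 72 + L)
b(-2, -7) + Q*S(-11, U) = -9 + 64*(72 + 9) = -9 + 64*81 = -9 + 5184 = 5175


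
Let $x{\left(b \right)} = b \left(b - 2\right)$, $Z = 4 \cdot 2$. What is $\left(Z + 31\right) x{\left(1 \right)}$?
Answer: $-39$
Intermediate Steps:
$Z = 8$
$x{\left(b \right)} = b \left(-2 + b\right)$
$\left(Z + 31\right) x{\left(1 \right)} = \left(8 + 31\right) 1 \left(-2 + 1\right) = 39 \cdot 1 \left(-1\right) = 39 \left(-1\right) = -39$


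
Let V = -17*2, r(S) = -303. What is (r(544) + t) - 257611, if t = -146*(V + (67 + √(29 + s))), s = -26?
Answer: -262732 - 146*√3 ≈ -2.6299e+5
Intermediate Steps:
V = -34
t = -4818 - 146*√3 (t = -146*(-34 + (67 + √(29 - 26))) = -146*(-34 + (67 + √3)) = -146*(33 + √3) = -4818 - 146*√3 ≈ -5070.9)
(r(544) + t) - 257611 = (-303 + (-4818 - 146*√3)) - 257611 = (-5121 - 146*√3) - 257611 = -262732 - 146*√3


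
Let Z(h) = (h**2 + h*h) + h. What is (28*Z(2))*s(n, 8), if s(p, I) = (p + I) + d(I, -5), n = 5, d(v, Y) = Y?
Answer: 2240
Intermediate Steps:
Z(h) = h + 2*h**2 (Z(h) = (h**2 + h**2) + h = 2*h**2 + h = h + 2*h**2)
s(p, I) = -5 + I + p (s(p, I) = (p + I) - 5 = (I + p) - 5 = -5 + I + p)
(28*Z(2))*s(n, 8) = (28*(2*(1 + 2*2)))*(-5 + 8 + 5) = (28*(2*(1 + 4)))*8 = (28*(2*5))*8 = (28*10)*8 = 280*8 = 2240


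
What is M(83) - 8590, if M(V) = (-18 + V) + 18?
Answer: -8507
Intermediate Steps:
M(V) = V
M(83) - 8590 = 83 - 8590 = -8507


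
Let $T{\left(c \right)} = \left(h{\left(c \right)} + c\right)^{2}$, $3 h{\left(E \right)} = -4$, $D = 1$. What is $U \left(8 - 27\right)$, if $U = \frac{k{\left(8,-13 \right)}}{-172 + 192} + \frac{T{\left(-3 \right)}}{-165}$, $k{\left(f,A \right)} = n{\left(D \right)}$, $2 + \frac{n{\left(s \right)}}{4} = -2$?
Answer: $\frac{25783}{1485} \approx 17.362$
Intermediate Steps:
$h{\left(E \right)} = - \frac{4}{3}$ ($h{\left(E \right)} = \frac{1}{3} \left(-4\right) = - \frac{4}{3}$)
$n{\left(s \right)} = -16$ ($n{\left(s \right)} = -8 + 4 \left(-2\right) = -8 - 8 = -16$)
$k{\left(f,A \right)} = -16$
$T{\left(c \right)} = \left(- \frac{4}{3} + c\right)^{2}$
$U = - \frac{1357}{1485}$ ($U = - \frac{16}{-172 + 192} + \frac{\frac{1}{9} \left(-4 + 3 \left(-3\right)\right)^{2}}{-165} = - \frac{16}{20} + \frac{\left(-4 - 9\right)^{2}}{9} \left(- \frac{1}{165}\right) = \left(-16\right) \frac{1}{20} + \frac{\left(-13\right)^{2}}{9} \left(- \frac{1}{165}\right) = - \frac{4}{5} + \frac{1}{9} \cdot 169 \left(- \frac{1}{165}\right) = - \frac{4}{5} + \frac{169}{9} \left(- \frac{1}{165}\right) = - \frac{4}{5} - \frac{169}{1485} = - \frac{1357}{1485} \approx -0.91381$)
$U \left(8 - 27\right) = - \frac{1357 \left(8 - 27\right)}{1485} = \left(- \frac{1357}{1485}\right) \left(-19\right) = \frac{25783}{1485}$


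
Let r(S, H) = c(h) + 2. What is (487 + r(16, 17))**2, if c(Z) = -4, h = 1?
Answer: 235225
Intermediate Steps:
r(S, H) = -2 (r(S, H) = -4 + 2 = -2)
(487 + r(16, 17))**2 = (487 - 2)**2 = 485**2 = 235225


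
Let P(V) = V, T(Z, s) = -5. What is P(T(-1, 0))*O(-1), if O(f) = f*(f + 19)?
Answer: 90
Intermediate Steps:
O(f) = f*(19 + f)
P(T(-1, 0))*O(-1) = -(-5)*(19 - 1) = -(-5)*18 = -5*(-18) = 90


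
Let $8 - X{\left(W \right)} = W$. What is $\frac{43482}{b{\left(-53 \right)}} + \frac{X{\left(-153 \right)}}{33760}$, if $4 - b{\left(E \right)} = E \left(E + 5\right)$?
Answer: $- \frac{73377169}{4287520} \approx -17.114$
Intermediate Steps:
$X{\left(W \right)} = 8 - W$
$b{\left(E \right)} = 4 - E \left(5 + E\right)$ ($b{\left(E \right)} = 4 - E \left(E + 5\right) = 4 - E \left(5 + E\right)$)
$\frac{43482}{b{\left(-53 \right)}} + \frac{X{\left(-153 \right)}}{33760} = \frac{43482}{4 - \left(-53\right)^{2} - -265} + \frac{8 - -153}{33760} = \frac{43482}{4 - 2809 + 265} + \left(8 + 153\right) \frac{1}{33760} = \frac{43482}{4 - 2809 + 265} + 161 \cdot \frac{1}{33760} = \frac{43482}{-2540} + \frac{161}{33760} = 43482 \left(- \frac{1}{2540}\right) + \frac{161}{33760} = - \frac{21741}{1270} + \frac{161}{33760} = - \frac{73377169}{4287520}$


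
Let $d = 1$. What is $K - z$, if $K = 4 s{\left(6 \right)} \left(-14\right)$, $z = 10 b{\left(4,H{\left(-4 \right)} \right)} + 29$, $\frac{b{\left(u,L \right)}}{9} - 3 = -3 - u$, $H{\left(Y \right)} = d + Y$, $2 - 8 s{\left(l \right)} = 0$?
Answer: $317$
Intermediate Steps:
$s{\left(l \right)} = \frac{1}{4}$ ($s{\left(l \right)} = \frac{1}{4} - 0 = \frac{1}{4} + 0 = \frac{1}{4}$)
$H{\left(Y \right)} = 1 + Y$
$b{\left(u,L \right)} = - 9 u$ ($b{\left(u,L \right)} = 27 + 9 \left(-3 - u\right) = 27 - \left(27 + 9 u\right) = - 9 u$)
$z = -331$ ($z = 10 \left(\left(-9\right) 4\right) + 29 = 10 \left(-36\right) + 29 = -360 + 29 = -331$)
$K = -14$ ($K = 4 \cdot \frac{1}{4} \left(-14\right) = 4 \left(- \frac{7}{2}\right) = -14$)
$K - z = -14 - -331 = -14 + 331 = 317$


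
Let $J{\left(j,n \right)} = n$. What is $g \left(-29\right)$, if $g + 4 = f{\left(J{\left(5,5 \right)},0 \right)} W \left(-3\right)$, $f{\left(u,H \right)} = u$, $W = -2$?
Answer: $-754$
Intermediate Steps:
$g = 26$ ($g = -4 + 5 \left(-2\right) \left(-3\right) = -4 - -30 = -4 + 30 = 26$)
$g \left(-29\right) = 26 \left(-29\right) = -754$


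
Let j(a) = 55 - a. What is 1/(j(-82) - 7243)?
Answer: -1/7106 ≈ -0.00014073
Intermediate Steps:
1/(j(-82) - 7243) = 1/((55 - 1*(-82)) - 7243) = 1/((55 + 82) - 7243) = 1/(137 - 7243) = 1/(-7106) = -1/7106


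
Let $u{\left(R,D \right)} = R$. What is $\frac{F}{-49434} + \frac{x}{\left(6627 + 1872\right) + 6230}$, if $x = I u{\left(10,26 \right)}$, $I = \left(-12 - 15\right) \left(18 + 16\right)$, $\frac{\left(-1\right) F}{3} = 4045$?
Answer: $- \frac{8335385}{22064042} \approx -0.37778$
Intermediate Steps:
$F = -12135$ ($F = \left(-3\right) 4045 = -12135$)
$I = -918$ ($I = \left(-27\right) 34 = -918$)
$x = -9180$ ($x = \left(-918\right) 10 = -9180$)
$\frac{F}{-49434} + \frac{x}{\left(6627 + 1872\right) + 6230} = - \frac{12135}{-49434} - \frac{9180}{\left(6627 + 1872\right) + 6230} = \left(-12135\right) \left(- \frac{1}{49434}\right) - \frac{9180}{8499 + 6230} = \frac{4045}{16478} - \frac{9180}{14729} = - \frac{8335385}{22064042}$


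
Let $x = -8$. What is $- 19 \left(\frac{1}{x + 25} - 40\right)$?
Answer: $\frac{12901}{17} \approx 758.88$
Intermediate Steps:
$- 19 \left(\frac{1}{x + 25} - 40\right) = - 19 \left(\frac{1}{-8 + 25} - 40\right) = - 19 \left(\frac{1}{17} - 40\right) = \left(-19\right) \left(- \frac{679}{17}\right) = \frac{12901}{17}$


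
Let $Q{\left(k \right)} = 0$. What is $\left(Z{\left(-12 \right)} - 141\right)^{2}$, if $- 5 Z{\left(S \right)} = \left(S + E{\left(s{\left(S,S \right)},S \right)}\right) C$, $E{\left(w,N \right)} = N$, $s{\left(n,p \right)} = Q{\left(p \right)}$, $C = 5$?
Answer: $13689$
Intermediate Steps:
$s{\left(n,p \right)} = 0$
$Z{\left(S \right)} = - 2 S$ ($Z{\left(S \right)} = - \frac{\left(S + S\right) 5}{5} = - \frac{2 S 5}{5} = - \frac{10 S}{5} = - 2 S$)
$\left(Z{\left(-12 \right)} - 141\right)^{2} = \left(\left(-2\right) \left(-12\right) - 141\right)^{2} = \left(24 - 141\right)^{2} = \left(-117\right)^{2} = 13689$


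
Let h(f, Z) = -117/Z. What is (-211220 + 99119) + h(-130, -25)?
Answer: -2802408/25 ≈ -1.1210e+5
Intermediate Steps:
(-211220 + 99119) + h(-130, -25) = (-211220 + 99119) - 117/(-25) = -112101 - 117*(-1/25) = -112101 + 117/25 = -2802408/25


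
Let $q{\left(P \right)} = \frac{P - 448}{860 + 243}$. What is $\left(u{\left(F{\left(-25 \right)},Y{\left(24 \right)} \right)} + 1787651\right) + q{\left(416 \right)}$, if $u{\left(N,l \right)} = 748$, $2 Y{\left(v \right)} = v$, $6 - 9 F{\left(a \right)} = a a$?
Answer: $\frac{1972604065}{1103} \approx 1.7884 \cdot 10^{6}$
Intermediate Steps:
$F{\left(a \right)} = \frac{2}{3} - \frac{a^{2}}{9}$ ($F{\left(a \right)} = \frac{2}{3} - \frac{a a}{9} = \frac{2}{3} - \frac{a^{2}}{9}$)
$Y{\left(v \right)} = \frac{v}{2}$
$q{\left(P \right)} = - \frac{448}{1103} + \frac{P}{1103}$ ($q{\left(P \right)} = \frac{-448 + P}{1103} = \left(-448 + P\right) \frac{1}{1103} = - \frac{448}{1103} + \frac{P}{1103}$)
$\left(u{\left(F{\left(-25 \right)},Y{\left(24 \right)} \right)} + 1787651\right) + q{\left(416 \right)} = \left(748 + 1787651\right) + \left(- \frac{448}{1103} + \frac{1}{1103} \cdot 416\right) = 1788399 + \left(- \frac{448}{1103} + \frac{416}{1103}\right) = 1788399 - \frac{32}{1103} = \frac{1972604065}{1103}$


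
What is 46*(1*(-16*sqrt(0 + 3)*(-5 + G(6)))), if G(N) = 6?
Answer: -736*sqrt(3) ≈ -1274.8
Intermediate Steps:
46*(1*(-16*sqrt(0 + 3)*(-5 + G(6)))) = 46*(1*(-16*sqrt(0 + 3)*(-5 + 6))) = 46*(1*(-16*sqrt(3))) = 46*(-16*sqrt(3)) = -736*sqrt(3)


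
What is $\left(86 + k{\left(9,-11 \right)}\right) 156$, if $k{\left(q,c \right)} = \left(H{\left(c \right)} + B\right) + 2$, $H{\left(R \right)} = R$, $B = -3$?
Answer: $11544$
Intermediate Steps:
$k{\left(q,c \right)} = -1 + c$ ($k{\left(q,c \right)} = \left(c - 3\right) + 2 = \left(-3 + c\right) + 2 = -1 + c$)
$\left(86 + k{\left(9,-11 \right)}\right) 156 = \left(86 - 12\right) 156 = 74 \cdot 156 = 11544$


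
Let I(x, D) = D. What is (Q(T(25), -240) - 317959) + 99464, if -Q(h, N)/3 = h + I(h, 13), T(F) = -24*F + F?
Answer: -216809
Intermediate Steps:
T(F) = -23*F
Q(h, N) = -39 - 3*h (Q(h, N) = -3*(h + 13) = -3*(13 + h) = -39 - 3*h)
(Q(T(25), -240) - 317959) + 99464 = ((-39 - (-69)*25) - 317959) + 99464 = ((-39 - 3*(-575)) - 317959) + 99464 = ((-39 + 1725) - 317959) + 99464 = (1686 - 317959) + 99464 = -316273 + 99464 = -216809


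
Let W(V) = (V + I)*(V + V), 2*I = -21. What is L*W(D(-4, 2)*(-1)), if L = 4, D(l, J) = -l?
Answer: 464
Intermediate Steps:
I = -21/2 (I = (½)*(-21) = -21/2 ≈ -10.500)
W(V) = 2*V*(-21/2 + V) (W(V) = (V - 21/2)*(V + V) = (-21/2 + V)*(2*V) = 2*V*(-21/2 + V))
L*W(D(-4, 2)*(-1)) = 4*((-1*(-4)*(-1))*(-21 + 2*(-1*(-4)*(-1)))) = 4*((4*(-1))*(-21 + 2*(4*(-1)))) = 4*(-4*(-21 + 2*(-4))) = 4*(-4*(-21 - 8)) = 4*(-4*(-29)) = 4*116 = 464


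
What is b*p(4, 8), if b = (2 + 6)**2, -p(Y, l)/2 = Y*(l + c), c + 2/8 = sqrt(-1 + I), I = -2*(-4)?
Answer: -3968 - 512*sqrt(7) ≈ -5322.6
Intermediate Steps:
I = 8
c = -1/4 + sqrt(7) (c = -1/4 + sqrt(-1 + 8) = -1/4 + sqrt(7) ≈ 2.3958)
p(Y, l) = -2*Y*(-1/4 + l + sqrt(7)) (p(Y, l) = -2*Y*(l + (-1/4 + sqrt(7))) = -2*Y*(-1/4 + l + sqrt(7)))
b = 64 (b = 8**2 = 64)
b*p(4, 8) = 64*((1/2)*4*(1 - 4*8 - 4*sqrt(7))) = 64*((1/2)*4*(1 - 32 - 4*sqrt(7))) = 64*((1/2)*4*(-31 - 4*sqrt(7))) = 64*(-62 - 8*sqrt(7)) = -3968 - 512*sqrt(7)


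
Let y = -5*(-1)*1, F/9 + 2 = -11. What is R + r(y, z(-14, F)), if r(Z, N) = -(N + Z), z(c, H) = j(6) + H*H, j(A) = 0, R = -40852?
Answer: -54546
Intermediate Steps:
F = -117 (F = -18 + 9*(-11) = -18 - 99 = -117)
y = 5 (y = 5*1 = 5)
z(c, H) = H**2 (z(c, H) = 0 + H*H = 0 + H**2 = H**2)
r(Z, N) = -N - Z
R + r(y, z(-14, F)) = -40852 + (-1*(-117)**2 - 1*5) = -40852 + (-1*13689 - 5) = -40852 + (-13689 - 5) = -40852 - 13694 = -54546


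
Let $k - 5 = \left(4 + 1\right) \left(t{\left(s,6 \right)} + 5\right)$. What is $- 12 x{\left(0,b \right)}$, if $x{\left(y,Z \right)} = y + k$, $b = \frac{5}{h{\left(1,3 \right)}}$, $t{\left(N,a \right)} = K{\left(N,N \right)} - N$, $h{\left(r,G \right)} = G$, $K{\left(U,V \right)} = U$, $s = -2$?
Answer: $-360$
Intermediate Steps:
$t{\left(N,a \right)} = 0$ ($t{\left(N,a \right)} = N - N = 0$)
$b = \frac{5}{3} \approx 1.6667$
$k = 30$ ($k = 5 + \left(4 + 1\right) \left(0 + 5\right) = 5 + 5 \cdot 5 = 5 + 25 = 30$)
$x{\left(y,Z \right)} = 30 + y$ ($x{\left(y,Z \right)} = y + 30 = 30 + y$)
$- 12 x{\left(0,b \right)} = - 12 \left(30 + 0\right) = \left(-12\right) 30 = -360$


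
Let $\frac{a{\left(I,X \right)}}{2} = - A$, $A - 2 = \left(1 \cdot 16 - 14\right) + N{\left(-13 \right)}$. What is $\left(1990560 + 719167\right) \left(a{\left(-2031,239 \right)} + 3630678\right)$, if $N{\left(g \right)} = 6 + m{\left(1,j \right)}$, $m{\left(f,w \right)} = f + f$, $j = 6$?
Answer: $9838081171458$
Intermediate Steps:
$m{\left(f,w \right)} = 2 f$
$N{\left(g \right)} = 8$ ($N{\left(g \right)} = 6 + 2 \cdot 1 = 6 + 2 = 8$)
$A = 12$ ($A = 2 + \left(\left(1 \cdot 16 - 14\right) + 8\right) = 2 + \left(\left(16 - 14\right) + 8\right) = 2 + \left(2 + 8\right) = 2 + 10 = 12$)
$a{\left(I,X \right)} = -24$ ($a{\left(I,X \right)} = 2 \left(\left(-1\right) 12\right) = 2 \left(-12\right) = -24$)
$\left(1990560 + 719167\right) \left(a{\left(-2031,239 \right)} + 3630678\right) = \left(1990560 + 719167\right) \left(-24 + 3630678\right) = 2709727 \cdot 3630654 = 9838081171458$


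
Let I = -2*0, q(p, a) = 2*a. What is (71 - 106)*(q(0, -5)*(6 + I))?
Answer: 2100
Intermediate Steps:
I = 0
(71 - 106)*(q(0, -5)*(6 + I)) = (71 - 106)*((2*(-5))*(6 + 0)) = -(-350)*6 = -35*(-60) = 2100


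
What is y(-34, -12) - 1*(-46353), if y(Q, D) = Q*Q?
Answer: 47509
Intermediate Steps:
y(Q, D) = Q²
y(-34, -12) - 1*(-46353) = (-34)² - 1*(-46353) = 1156 + 46353 = 47509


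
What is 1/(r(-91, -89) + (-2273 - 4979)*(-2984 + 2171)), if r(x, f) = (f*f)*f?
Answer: 1/5190907 ≈ 1.9264e-7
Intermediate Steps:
r(x, f) = f³ (r(x, f) = f²*f = f³)
1/(r(-91, -89) + (-2273 - 4979)*(-2984 + 2171)) = 1/((-89)³ + (-2273 - 4979)*(-2984 + 2171)) = 1/(-704969 - 7252*(-813)) = 1/(-704969 + 5895876) = 1/5190907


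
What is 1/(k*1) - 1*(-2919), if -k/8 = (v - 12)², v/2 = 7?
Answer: 93407/32 ≈ 2919.0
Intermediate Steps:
v = 14 (v = 2*7 = 14)
k = -32 (k = -8*(14 - 12)² = -8*2² = -8*4 = -32)
1/(k*1) - 1*(-2919) = 1/(-32*1) - 1*(-2919) = 1/(-32) + 2919 = -1/32 + 2919 = 93407/32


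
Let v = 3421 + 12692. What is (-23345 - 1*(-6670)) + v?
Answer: -562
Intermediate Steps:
v = 16113
(-23345 - 1*(-6670)) + v = (-23345 - 1*(-6670)) + 16113 = (-23345 + 6670) + 16113 = -16675 + 16113 = -562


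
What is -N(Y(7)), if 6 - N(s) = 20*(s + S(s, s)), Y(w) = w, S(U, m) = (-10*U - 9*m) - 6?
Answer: -2646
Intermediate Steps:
S(U, m) = -6 - 10*U - 9*m
N(s) = 126 + 360*s (N(s) = 6 - 20*(s + (-6 - 10*s - 9*s)) = 6 - 20*(s + (-6 - 19*s)) = 6 - 20*(-6 - 18*s) = 6 - (-120 - 360*s) = 6 + (120 + 360*s) = 126 + 360*s)
-N(Y(7)) = -(126 + 360*7) = -(126 + 2520) = -1*2646 = -2646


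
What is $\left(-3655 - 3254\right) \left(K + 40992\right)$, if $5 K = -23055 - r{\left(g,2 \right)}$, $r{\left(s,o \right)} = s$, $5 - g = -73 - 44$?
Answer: $- \frac{1255938747}{5} \approx -2.5119 \cdot 10^{8}$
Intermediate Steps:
$g = 122$ ($g = 5 - \left(-73 - 44\right) = 5 - -117 = 5 + 117 = 122$)
$K = - \frac{23177}{5}$ ($K = \frac{-23055 - 122}{5} = \frac{1}{5} \left(-23177\right) = - \frac{23177}{5} \approx -4635.4$)
$\left(-3655 - 3254\right) \left(K + 40992\right) = \left(-3655 - 3254\right) \left(- \frac{23177}{5} + 40992\right) = \left(-6909\right) \frac{181783}{5} = - \frac{1255938747}{5}$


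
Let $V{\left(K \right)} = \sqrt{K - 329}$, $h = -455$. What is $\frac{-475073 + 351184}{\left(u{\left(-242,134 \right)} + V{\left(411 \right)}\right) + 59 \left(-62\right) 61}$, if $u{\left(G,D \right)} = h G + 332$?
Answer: $\frac{6980897372}{6350194167} + \frac{123889 \sqrt{82}}{12700388334} \approx 1.0994$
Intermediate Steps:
$u{\left(G,D \right)} = 332 - 455 G$ ($u{\left(G,D \right)} = - 455 G + 332 = 332 - 455 G$)
$V{\left(K \right)} = \sqrt{-329 + K}$
$\frac{-475073 + 351184}{\left(u{\left(-242,134 \right)} + V{\left(411 \right)}\right) + 59 \left(-62\right) 61} = \frac{-475073 + 351184}{\left(\left(332 - -110110\right) + \sqrt{-329 + 411}\right) + 59 \left(-62\right) 61} = - \frac{123889}{\left(\left(332 + 110110\right) + \sqrt{82}\right) - 223138} = - \frac{123889}{\left(110442 + \sqrt{82}\right) - 223138} = - \frac{123889}{-112696 + \sqrt{82}}$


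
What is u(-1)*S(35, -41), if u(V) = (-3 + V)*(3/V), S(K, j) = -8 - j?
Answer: 396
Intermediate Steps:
u(V) = 3*(-3 + V)/V
u(-1)*S(35, -41) = (3 - 9/(-1))*(-8 - 1*(-41)) = (3 - 9*(-1))*(-8 + 41) = (3 + 9)*33 = 12*33 = 396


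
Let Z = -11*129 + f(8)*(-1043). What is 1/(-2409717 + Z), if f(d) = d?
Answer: -1/2419480 ≈ -4.1331e-7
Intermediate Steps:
Z = -9763 (Z = -11*129 + 8*(-1043) = -1419 - 8344 = -9763)
1/(-2409717 + Z) = 1/(-2409717 - 9763) = 1/(-2419480) = -1/2419480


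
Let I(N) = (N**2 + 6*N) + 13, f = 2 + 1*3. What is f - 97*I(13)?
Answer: -25215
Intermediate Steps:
f = 5 (f = 2 + 3 = 5)
I(N) = 13 + N**2 + 6*N
f - 97*I(13) = 5 - 97*(13 + 13**2 + 6*13) = 5 - 97*(13 + 169 + 78) = 5 - 97*260 = 5 - 25220 = -25215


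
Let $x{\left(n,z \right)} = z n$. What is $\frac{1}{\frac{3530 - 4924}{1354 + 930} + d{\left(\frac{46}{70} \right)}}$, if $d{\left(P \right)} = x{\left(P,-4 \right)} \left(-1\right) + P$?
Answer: $\frac{7994}{21387} \approx 0.37378$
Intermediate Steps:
$x{\left(n,z \right)} = n z$
$d{\left(P \right)} = 5 P$ ($d{\left(P \right)} = P \left(-4\right) \left(-1\right) + P = - 4 P \left(-1\right) + P = 4 P + P = 5 P$)
$\frac{1}{\frac{3530 - 4924}{1354 + 930} + d{\left(\frac{46}{70} \right)}} = \frac{1}{\frac{3530 - 4924}{1354 + 930} + 5 \cdot \frac{46}{70}} = \frac{1}{- \frac{1394}{2284} + 5 \cdot 46 \cdot \frac{1}{70}} = \frac{1}{\left(-1394\right) \frac{1}{2284} + 5 \cdot \frac{23}{35}} = \frac{1}{- \frac{697}{1142} + \frac{23}{7}} = \frac{1}{\frac{21387}{7994}} = \frac{7994}{21387}$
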